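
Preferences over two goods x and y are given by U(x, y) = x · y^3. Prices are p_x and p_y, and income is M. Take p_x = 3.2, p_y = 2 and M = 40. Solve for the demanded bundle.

Tangency: MRS = (1/3)·y/x = p_x/p_y.
So p_y·y = 3·p_x·x; combined with the budget, a share 0.25 of income goes to x.
Demand: x*(p_x,p_y,M) = 0.25·M/p_x and y* = 0.75·M/p_y.
At p_x=3.2, p_y=2, M=40: x* = 0.25·40/3.2 = 3.125, y* = 15.

x* = 3.125, y* = 15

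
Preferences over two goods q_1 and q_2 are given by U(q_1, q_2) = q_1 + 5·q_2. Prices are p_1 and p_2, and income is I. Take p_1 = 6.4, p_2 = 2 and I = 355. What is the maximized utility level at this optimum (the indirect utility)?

Linear utility — the consumer picks whichever good has higher MU/price: 1/6.4 = 0.1562 vs 5/2 = 2.5.
q_2 gives more utility per dollar, so spend all income on q_2: q_2* = I/p_2, q_1* = 0.
Numerically: q_1* = 0, q_2* = 177.5.
Utility at the optimum: U(0, 177.5) = 887.5.

V = 887.5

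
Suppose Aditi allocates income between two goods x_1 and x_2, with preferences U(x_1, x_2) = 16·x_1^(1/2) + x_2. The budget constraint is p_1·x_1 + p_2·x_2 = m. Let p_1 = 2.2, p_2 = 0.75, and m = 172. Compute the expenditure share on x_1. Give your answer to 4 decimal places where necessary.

MU_x_1 = 8/√x_1, MU_x_2 = 1. Tangency: 8/√x_1 = p_1/p_2.
Thus x_1* = (8·p_2/p_1)² — independent of m — with the rest of income spent on x_2.
Plugging in: x_1* = (8·0.75/2.2)² = 7.438, x_2* = 207.5152.
Expenditure on x_1: 2.2·7.438 = 16.3636; share = 0.0951.

share on x_1 = 0.0951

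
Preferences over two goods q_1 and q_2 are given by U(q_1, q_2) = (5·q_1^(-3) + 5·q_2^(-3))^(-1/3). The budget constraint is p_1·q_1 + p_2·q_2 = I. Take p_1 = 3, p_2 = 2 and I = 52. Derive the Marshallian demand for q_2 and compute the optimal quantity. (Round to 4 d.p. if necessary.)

q_2* = 11.0385

MU_q_1 ∝ 5·q_1^(-4), MU_q_2 ∝ 5·q_2^(-4), so MRS = (q_2/q_1)^(4) = p_1/p_2.
Hence q_2/q_1 = (p_1/p_2)^(1/(4)), i.e. raised to the 0.25 power.
Substitute q_2 = (q_2/q_1)·q_1 into the budget: q_1* = I/(p_1 + p_2·(q_2/q_1)).
Numerically q_2/q_1 = 1.106682, so q_1* = 52/(3 + 2·1.106682) = 9.9744 and q_2* = 1.106682·9.9744 = 11.0385.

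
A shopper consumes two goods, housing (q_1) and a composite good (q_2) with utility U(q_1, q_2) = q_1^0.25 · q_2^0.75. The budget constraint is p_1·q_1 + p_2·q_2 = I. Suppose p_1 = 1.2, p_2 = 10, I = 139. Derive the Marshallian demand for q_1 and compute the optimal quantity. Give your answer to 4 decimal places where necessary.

The MRS is (1/3)·q_2/q_1. Set MRS = p_1/p_2.
So 0.25·p_2·q_2 = 0.75·p_1·q_1; combined with the budget, a share 0.25 of income goes to q_1.
Demand: q_1*(p_1,p_2,I) = 0.25·I/p_1 and q_2* = 0.75·I/p_2.
At p_1=1.2, p_2=10, I=139: q_1* = 0.25·139/1.2 = 28.9583.

q_1* = 28.9583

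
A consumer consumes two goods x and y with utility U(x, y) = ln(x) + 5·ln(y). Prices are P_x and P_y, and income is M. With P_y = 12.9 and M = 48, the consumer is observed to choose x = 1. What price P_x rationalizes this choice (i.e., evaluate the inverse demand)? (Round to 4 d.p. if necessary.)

MU_x/MU_y = (y)/(5·x); tangency sets this equal to P_x/P_y.
So P_y·y = 5·P_x·x; combined with the budget, a share 1/6 of income goes to x.
Demand: x*(P_x,P_y,M) = 1/6·M/P_x and y* = 5/6·M/P_y.
Set x* = 1 in the demand function and solve for P_x: P_x = 8.

P_x = 8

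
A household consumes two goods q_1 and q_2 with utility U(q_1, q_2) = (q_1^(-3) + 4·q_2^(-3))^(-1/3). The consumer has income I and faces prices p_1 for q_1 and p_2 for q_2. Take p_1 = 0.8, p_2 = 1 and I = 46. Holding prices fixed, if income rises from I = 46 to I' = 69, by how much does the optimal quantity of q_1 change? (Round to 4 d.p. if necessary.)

Δq_1* = 10.7603

From the CES first-order condition, (1/4)·(q_2/q_1)^(4) = p_1/p_2.
Solve for the ratio: q_2/q_1 = [4·p_1/p_2]^(0.25).
With the ratio pinned down, the budget gives q_1* = I/(p_1 + p_2·(q_2/q_1)) and q_2* = (q_2/q_1)·q_1*.
Numerically q_2/q_1 = 1.337481, so q_1* = 46/(0.8 + 1·1.337481) = 21.5207.
At I' = 69: q_1* = 32.281. Change: 32.281 − 21.5207 = 10.7603.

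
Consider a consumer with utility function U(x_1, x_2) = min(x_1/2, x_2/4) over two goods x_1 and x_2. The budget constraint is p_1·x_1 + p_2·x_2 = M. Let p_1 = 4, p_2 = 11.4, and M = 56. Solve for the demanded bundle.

x_1* = 2.0896, x_2* = 4.1791

Demand: x_1*(p_1,p_2,M) = 2·M/(2·p_1 + 4·p_2), x_2* = 4·M/(2·p_1 + 4·p_2).
Here 2·4 + 4·11.4 = 53.6, giving x_1* = 2.0896 and x_2* = 4.1791.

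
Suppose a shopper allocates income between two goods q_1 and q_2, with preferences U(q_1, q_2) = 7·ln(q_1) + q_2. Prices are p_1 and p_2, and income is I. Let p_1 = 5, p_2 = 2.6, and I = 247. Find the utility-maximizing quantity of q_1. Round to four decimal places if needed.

q_1* = 3.64

So q_1*(p_1,p_2) = 7·p_2/p_1, independent of income; and q_2* = (I − 7·p_2)/p_2.
At the given prices: q_1* = 7·2.6/5 = 3.64.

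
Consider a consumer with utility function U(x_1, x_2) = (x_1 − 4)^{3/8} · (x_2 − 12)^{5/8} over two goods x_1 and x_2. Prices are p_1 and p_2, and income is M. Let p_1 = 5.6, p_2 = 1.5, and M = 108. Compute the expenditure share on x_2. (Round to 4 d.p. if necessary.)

MRS = (3/5)·(x_2−12)/(x_1−4). Tangency with p_1/p_2 gives x_2−12 = (5/3)·(p_1/p_2)·(x_1−4).
Substituting into the budget: x_1* = 4 + 0.375·(M − 4·p_1 − 12·p_2)/p_1, and x_2* = 12 + 0.625·(…)/p_2.
Discretionary income = 108 − 4·5.6 − 12·1.5 = 67.6; x_1* = 4 + 0.375·67.6/5.6 = 8.5268; x_2* = 12 + 0.625·67.6/1.5 = 40.1667.
Expenditure on x_2: 1.5·40.1667 = 60.25; share = 0.5579.

share on x_2 = 0.5579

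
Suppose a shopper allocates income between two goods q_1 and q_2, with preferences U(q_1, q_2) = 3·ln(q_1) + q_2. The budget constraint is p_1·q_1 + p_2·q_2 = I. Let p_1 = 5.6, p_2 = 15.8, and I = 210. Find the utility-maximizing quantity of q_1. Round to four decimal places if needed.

q_1* = 8.4643

So q_1*(p_1,p_2) = 3·p_2/p_1, independent of income; and q_2* = (I − 3·p_2)/p_2.
At the given prices: q_1* = 3·15.8/5.6 = 8.4643.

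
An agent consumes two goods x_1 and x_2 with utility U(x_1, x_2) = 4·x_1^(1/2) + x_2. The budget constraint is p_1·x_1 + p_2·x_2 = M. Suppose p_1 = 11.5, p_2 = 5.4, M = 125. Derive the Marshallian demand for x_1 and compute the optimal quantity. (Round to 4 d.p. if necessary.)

x_1* = 0.882

Utility is quasi-linear in x_2; the FOC for x_1 is 2/√x_1 = p_1/p_2.
Solve: √x_1 = 2·p_2/p_1, so x_1*(p_1,p_2) = (2·p_2/p_1)², and x_2* = (M − p_1·x_1*)/p_2.
Plugging in: x_1* = (2·5.4/11.5)² = 0.882.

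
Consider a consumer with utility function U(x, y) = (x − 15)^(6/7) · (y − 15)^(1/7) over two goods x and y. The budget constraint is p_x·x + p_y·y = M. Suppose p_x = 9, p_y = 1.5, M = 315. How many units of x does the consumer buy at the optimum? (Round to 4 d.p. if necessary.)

This is Cobb-Douglas in (x−15, y−15): tangency gives 6/7·p_y·(y−15) = 1/7·p_x·(x−15).
Substituting into the budget: x* = 15 + 6/7·(M − 15·p_x − 15·p_y)/p_x, and y* = 15 + 1/7·(…)/p_y.
Discretionary income = 315 − 15·9 − 15·1.5 = 157.5; x* = 15 + 6/7·157.5/9 = 30.

x* = 30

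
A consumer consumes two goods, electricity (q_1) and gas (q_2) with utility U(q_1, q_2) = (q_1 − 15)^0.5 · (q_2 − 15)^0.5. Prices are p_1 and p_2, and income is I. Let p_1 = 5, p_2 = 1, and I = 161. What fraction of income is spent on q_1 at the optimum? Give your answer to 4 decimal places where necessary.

MRS = (q_2−15)/(q_1−15). Tangency with p_1/p_2 gives q_2−15 = (p_1/p_2)·(q_1−15).
Substituting into the budget: q_1* = 15 + 0.5·(I − 15·p_1 − 15·p_2)/p_1, and q_2* = 15 + 0.5·(…)/p_2.
Discretionary income = 161 − 15·5 − 15·1 = 71; q_1* = 15 + 0.5·71/5 = 22.1; q_2* = 15 + 0.5·71/1 = 50.5.
Expenditure on q_1: 5·22.1 = 110.5; share = 0.6863.

share on q_1 = 0.6863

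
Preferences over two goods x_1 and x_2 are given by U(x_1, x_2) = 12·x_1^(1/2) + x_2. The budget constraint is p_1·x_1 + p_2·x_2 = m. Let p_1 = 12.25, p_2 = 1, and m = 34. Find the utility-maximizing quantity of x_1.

Plugging in: x_1* = (6·1/12.25)² = 0.2399.

x_1* = 0.2399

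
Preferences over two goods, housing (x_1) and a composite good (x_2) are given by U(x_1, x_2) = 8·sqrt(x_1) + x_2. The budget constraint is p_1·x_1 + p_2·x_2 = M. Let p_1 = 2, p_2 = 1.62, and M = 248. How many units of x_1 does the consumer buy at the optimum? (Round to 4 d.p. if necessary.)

x_1* = 10.4976

MU_x_1 = 4/√x_1, MU_x_2 = 1. Tangency: 4/√x_1 = p_1/p_2.
Thus x_1* = (4·p_2/p_1)² — independent of M — with the rest of income spent on x_2.
Plugging in: x_1* = (4·1.62/2)² = 10.4976.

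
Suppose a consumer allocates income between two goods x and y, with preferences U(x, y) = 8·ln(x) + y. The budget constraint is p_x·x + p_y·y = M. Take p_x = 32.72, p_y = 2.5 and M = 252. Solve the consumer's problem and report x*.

x* = 0.6112

At the given prices: x* = 8·2.5/32.72 = 0.6112.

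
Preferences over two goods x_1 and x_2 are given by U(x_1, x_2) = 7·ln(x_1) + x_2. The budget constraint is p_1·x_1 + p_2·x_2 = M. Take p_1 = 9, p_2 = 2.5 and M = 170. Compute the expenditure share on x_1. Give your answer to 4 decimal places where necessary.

share on x_1 = 0.1029

Set MRS = p_1/p_2: (7/x_1)/1 = p_1/p_2.
So x_1*(p_1,p_2) = 7·p_2/p_1, independent of income; and x_2* = (M − 7·p_2)/p_2.
At the given prices: x_1* = 7·2.5/9 = 1.9444, and x_2* = 61.
Expenditure on x_1: 9·1.9444 = 17.5; share = 0.1029.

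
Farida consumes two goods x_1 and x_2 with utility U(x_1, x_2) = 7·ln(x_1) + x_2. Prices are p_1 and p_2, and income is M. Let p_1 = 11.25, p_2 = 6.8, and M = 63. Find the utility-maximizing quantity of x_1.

Set MRS = p_1/p_2: (7/x_1)/1 = p_1/p_2.
So x_1*(p_1,p_2) = 7·p_2/p_1, independent of income; and x_2* = (M − 7·p_2)/p_2.
At the given prices: x_1* = 7·6.8/11.25 = 4.2311.

x_1* = 4.2311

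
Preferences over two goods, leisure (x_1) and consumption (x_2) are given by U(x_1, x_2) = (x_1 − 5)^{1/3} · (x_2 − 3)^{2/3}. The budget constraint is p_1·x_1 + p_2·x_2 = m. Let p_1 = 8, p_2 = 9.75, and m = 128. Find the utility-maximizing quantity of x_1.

x_1* = 7.4479

Discretionary income = 128 − 5·8 − 3·9.75 = 58.75; x_1* = 5 + 1/3·58.75/8 = 7.4479.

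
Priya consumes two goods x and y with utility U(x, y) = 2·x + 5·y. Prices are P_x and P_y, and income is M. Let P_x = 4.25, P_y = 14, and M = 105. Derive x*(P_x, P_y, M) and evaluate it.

x* = 24.7059

Perfect substitutes: compare marginal utility per dollar. 2/P_x vs 5/P_y → 0.4706 vs 0.3571.
x gives more utility per dollar, so spend all income on x: x* = M/P_x, y* = 0.
Numerically: x* = 24.7059, y* = 0.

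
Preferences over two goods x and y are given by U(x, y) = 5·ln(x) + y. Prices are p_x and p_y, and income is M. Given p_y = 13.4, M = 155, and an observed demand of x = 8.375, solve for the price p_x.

p_x = 8

Set MRS = p_x/p_y: (5/x)/1 = p_x/p_y.
So x*(p_x,p_y) = 5·p_y/p_x, independent of income; and y* = (M − 5·p_y)/p_y.
Set x* = 8.375 in the demand function and solve for p_x: p_x = 8.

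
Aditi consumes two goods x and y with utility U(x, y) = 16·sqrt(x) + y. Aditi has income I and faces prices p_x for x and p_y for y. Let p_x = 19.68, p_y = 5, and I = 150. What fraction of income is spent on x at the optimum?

Utility is quasi-linear in y; the FOC for x is 8/√x = p_x/p_y.
Thus x* = (8·p_y/p_x)² — independent of I — with the rest of income spent on y.
Plugging in: x* = (8·5/19.68)² = 4.1311, y* = 13.7398.
Expenditure on x: 19.68·4.1311 = 81.3008; share = 0.542.

share on x = 0.542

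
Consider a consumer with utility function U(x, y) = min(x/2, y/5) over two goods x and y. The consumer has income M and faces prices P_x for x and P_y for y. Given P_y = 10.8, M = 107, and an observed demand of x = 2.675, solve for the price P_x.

Leontief preferences: the optimum is at the kink where x/2 = y/5, i.e. y = (5/2)·x.
Budget: P_x·x + P_y·(5/2)·x = M, so (2·P_x + 5·P_y)·x = 2·M.
Demand: x*(P_x,P_y,M) = 2·M/(2·P_x + 5·P_y), y* = 5·M/(2·P_x + 5·P_y).
Set x* = 2.675 in the demand function and solve for P_x: P_x = 13.

P_x = 13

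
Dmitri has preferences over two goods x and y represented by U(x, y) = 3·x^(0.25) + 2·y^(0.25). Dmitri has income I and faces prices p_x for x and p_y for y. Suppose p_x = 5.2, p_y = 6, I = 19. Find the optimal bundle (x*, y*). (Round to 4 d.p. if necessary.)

x* = 2.3493, y* = 1.1306

MU_x ∝ 3·x^(-0.75), MU_y ∝ 2·y^(-0.75), so MRS = (3/2)·(y/x)^(0.75) = p_x/p_y.
Hence y/x = ((2/3)·p_x/p_y)^(1/(0.75)), i.e. raised to the 4/3 power.
With the ratio pinned down, the budget gives x* = I/(p_x + p_y·(y/x)) and y* = (y/x)·x*.
Numerically y/x = 0.481225, so x* = 19/(5.2 + 6·0.481225) = 2.3493 and y* = 0.481225·2.3493 = 1.1306.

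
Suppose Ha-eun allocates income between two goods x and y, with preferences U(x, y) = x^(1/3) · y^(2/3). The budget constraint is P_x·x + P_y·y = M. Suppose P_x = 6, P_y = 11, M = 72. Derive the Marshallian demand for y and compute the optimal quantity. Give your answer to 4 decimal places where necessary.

y* = 4.3636

Tangency: MRS = (1/2)·y/x = P_x/P_y.
Rearranging, P_y·y = 2·P_x·x. Substituting into the budget gives P_x·x·(1 + 2) = M.
Demand: x*(P_x,P_y,M) = 1/3·M/P_x and y* = 2/3·M/P_y.
At P_x=6, P_y=11, M=72: y* = 2/3·72/11 = 4.3636.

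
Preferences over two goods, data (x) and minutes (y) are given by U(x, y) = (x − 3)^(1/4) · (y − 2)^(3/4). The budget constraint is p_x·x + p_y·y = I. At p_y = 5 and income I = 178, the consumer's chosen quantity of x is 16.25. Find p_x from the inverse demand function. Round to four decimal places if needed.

p_x = 3

Let x' = x−3, y' = y−2. MRS = (1/3)·y'/x' = p_x/p_y.
After buying the subsistence bundle (3, 2), a share 0.25 of the remaining income goes to x: x* = 3 + 0.25·(I − 3p_x − 2p_y)/p_x.
Set x* = 16.25 in the demand function and solve for p_x: p_x = 3.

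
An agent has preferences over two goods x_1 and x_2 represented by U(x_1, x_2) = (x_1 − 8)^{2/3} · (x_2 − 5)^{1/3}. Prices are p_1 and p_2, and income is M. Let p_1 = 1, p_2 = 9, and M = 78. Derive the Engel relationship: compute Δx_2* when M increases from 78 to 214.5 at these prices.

Let x_1' = x_1−8, x_2' = x_2−5. MRS = 2·x_2'/x_1' = p_1/p_2.
Substituting into the budget: x_1* = 8 + 2/3·(M − 8·p_1 − 5·p_2)/p_1, and x_2* = 5 + 1/3·(…)/p_2.
Discretionary income = 78 − 8·1 − 5·9 = 25; x_2* = 5 + 1/3·25/9 = 5.9259.
At M' = 214.5: x_2* = 10.9815. Change: 10.9815 − 5.9259 = 5.0556.

Δx_2* = 5.0556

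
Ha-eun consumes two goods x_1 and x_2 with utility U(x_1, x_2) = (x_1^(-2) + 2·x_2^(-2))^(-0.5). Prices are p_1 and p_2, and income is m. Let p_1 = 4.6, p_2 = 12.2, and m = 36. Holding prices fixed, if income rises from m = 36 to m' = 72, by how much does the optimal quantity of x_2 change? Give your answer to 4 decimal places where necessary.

MU_x_1 ∝ x_1^(-3), MU_x_2 ∝ 2·x_2^(-3), so MRS = (1/2)·(x_2/x_1)^(3) = p_1/p_2.
Solve for the ratio: x_2/x_1 = [2·p_1/p_2]^(1/3).
With the ratio pinned down, the budget gives x_1* = m/(p_1 + p_2·(x_2/x_1)) and x_2* = (x_2/x_1)·x_1*.
Numerically x_2/x_1 = 0.910212, so x_1* = 36/(4.6 + 12.2·0.910212) = 2.2923 and x_2* = 0.910212·2.2923 = 2.0865.
At m' = 72: x_2* = 4.173. Change: 4.173 − 2.0865 = 2.0865.

Δx_2* = 2.0865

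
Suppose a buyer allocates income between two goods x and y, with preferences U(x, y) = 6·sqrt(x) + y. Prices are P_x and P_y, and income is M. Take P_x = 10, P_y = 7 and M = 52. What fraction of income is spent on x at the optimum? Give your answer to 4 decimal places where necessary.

MU_x = 3/√x, MU_y = 1. Tangency: 3/√x = P_x/P_y.
Thus x* = (3·P_y/P_x)² — independent of M — with the rest of income spent on y.
Plugging in: x* = (3·7/10)² = 4.41, y* = 1.1286.
Expenditure on x: 10·4.41 = 44.1; share = 0.8481.

share on x = 0.8481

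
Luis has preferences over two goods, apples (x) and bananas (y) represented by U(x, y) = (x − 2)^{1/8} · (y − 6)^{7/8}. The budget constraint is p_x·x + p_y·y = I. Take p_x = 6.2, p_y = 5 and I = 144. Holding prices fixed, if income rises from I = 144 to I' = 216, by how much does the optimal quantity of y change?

MRS = (1/7)·(y−6)/(x−2). Tangency with p_x/p_y gives y−6 = 7·(p_x/p_y)·(x−2).
Substituting into the budget: x* = 2 + 0.125·(I − 2·p_x − 6·p_y)/p_x, and y* = 6 + 0.875·(…)/p_y.
Discretionary income = 144 − 2·6.2 − 6·5 = 101.6; y* = 6 + 0.875·101.6/5 = 23.78.
At I' = 216: y* = 36.38. Change: 36.38 − 23.78 = 12.6.

Δy* = 12.6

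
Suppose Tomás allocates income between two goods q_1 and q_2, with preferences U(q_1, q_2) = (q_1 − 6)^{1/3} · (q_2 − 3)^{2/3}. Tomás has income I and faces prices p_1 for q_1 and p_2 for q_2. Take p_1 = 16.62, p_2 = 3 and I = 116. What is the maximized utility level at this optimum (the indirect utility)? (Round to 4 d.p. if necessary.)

Let q_1' = q_1−6, q_2' = q_2−3. MRS = (1/2)·q_2'/q_1' = p_1/p_2.
Substituting into the budget: q_1* = 6 + 1/3·(I − 6·p_1 − 3·p_2)/p_1, and q_2* = 3 + 2/3·(…)/p_2.
Discretionary income = 116 − 6·16.62 − 3·3 = 7.28; q_1* = 6 + 1/3·7.28/16.62 = 6.146; q_2* = 3 + 2/3·7.28/3 = 4.6178.
Utility at the optimum: U(6.146, 4.6178) = 0.7257.

V = 0.7257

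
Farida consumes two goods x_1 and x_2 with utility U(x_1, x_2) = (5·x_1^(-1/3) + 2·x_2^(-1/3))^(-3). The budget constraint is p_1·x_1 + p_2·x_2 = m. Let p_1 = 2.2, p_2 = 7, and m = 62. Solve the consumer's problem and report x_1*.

x_1* = 16.8576

MRS = MU_x_1/MU_x_2 = (5/2)·(x_2/x_1)^(4/3). Set equal to p_1/p_2.
Solve for the ratio: x_2/x_1 = [(2/5)·p_1/p_2]^(0.75).
Substitute x_2 = (x_2/x_1)·x_1 into the budget: x_1* = m/(p_1 + p_2·(x_2/x_1)).
Numerically x_2/x_1 = 0.211124, so x_1* = 62/(2.2 + 7·0.211124) = 16.8576.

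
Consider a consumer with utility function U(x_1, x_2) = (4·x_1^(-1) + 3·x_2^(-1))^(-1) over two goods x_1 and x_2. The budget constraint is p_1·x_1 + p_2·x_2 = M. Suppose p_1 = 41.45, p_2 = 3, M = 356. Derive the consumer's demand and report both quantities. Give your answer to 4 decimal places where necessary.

MRS = MU_x_1/MU_x_2 = (4/3)·(x_2/x_1)^(2). Set equal to p_1/p_2.
Solve for the ratio: x_2/x_1 = [(3/4)·p_1/p_2]^(0.5).
With the ratio pinned down, the budget gives x_1* = M/(p_1 + p_2·(x_2/x_1)) and x_2* = (x_2/x_1)·x_1*.
Numerically x_2/x_1 = 3.219084, so x_1* = 356/(41.45 + 3·3.219084) = 6.9657 and x_2* = 3.219084·6.9657 = 22.4233.

x_1* = 6.9657, x_2* = 22.4233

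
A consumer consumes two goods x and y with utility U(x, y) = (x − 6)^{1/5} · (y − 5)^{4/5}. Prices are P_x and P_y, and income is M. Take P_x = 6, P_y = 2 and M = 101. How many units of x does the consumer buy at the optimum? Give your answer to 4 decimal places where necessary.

This is Cobb-Douglas in (x−6, y−5): tangency gives 0.2·P_y·(y−5) = 0.8·P_x·(x−6).
Substituting into the budget: x* = 6 + 0.2·(M − 6·P_x − 5·P_y)/P_x, and y* = 5 + 0.8·(…)/P_y.
Discretionary income = 101 − 6·6 − 5·2 = 55; x* = 6 + 0.2·55/6 = 7.8333.

x* = 7.8333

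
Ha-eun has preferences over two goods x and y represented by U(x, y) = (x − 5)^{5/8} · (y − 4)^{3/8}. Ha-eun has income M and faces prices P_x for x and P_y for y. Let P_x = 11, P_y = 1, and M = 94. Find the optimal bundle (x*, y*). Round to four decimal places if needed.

Let x' = x−5, y' = y−4. MRS = (5/3)·y'/x' = P_x/P_y.
Substituting into the budget: x* = 5 + 0.625·(M − 5·P_x − 4·P_y)/P_x, and y* = 4 + 0.375·(…)/P_y.
Discretionary income = 94 − 5·11 − 4·1 = 35; x* = 5 + 0.625·35/11 = 6.9886; y* = 4 + 0.375·35/1 = 17.125.

x* = 6.9886, y* = 17.125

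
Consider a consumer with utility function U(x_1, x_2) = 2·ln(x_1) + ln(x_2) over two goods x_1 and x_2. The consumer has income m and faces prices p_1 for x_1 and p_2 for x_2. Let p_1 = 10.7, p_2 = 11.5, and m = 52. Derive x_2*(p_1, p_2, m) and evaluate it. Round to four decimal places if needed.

The MRS is 2·x_2/x_1. Set MRS = p_1/p_2.
So 2·p_2·x_2 = p_1·x_1; combined with the budget, a share 2/3 of income goes to x_1.
Demand: x_1*(p_1,p_2,m) = 2/3·m/p_1 and x_2* = 1/3·m/p_2.
At p_1=10.7, p_2=11.5, m=52: x_2* = 1/3·52/11.5 = 1.5072.

x_2* = 1.5072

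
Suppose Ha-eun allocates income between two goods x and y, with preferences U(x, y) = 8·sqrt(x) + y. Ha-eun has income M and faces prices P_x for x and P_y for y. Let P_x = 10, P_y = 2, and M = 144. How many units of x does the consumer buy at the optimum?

Plugging in: x* = (4·2/10)² = 0.64.

x* = 0.64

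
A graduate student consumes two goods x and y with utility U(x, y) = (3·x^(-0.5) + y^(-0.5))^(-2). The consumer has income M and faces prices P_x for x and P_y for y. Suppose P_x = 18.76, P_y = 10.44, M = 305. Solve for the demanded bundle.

x* = 11.6508, y* = 8.2788

MU_x ∝ 3·x^(-1.5), MU_y ∝ y^(-1.5), so MRS = 3·(y/x)^(1.5) = P_x/P_y.
Solve for the ratio: y/x = [(1/3)·P_x/P_y]^(2/3).
Substitute y = (y/x)·x into the budget: x* = M/(P_x + P_y·(y/x)).
Numerically y/x = 0.710571, so x* = 305/(18.76 + 10.44·0.710571) = 11.6508 and y* = 0.710571·11.6508 = 8.2788.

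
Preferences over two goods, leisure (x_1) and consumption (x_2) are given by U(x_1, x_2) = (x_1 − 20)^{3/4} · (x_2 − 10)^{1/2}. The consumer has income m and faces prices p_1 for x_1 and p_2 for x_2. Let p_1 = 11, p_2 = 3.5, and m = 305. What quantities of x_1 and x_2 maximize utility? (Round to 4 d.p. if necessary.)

x_1* = 22.7273, x_2* = 15.7143

Let x_1' = x_1−20, x_2' = x_2−10. MRS = (3/2)·x_2'/x_1' = p_1/p_2.
Substituting into the budget: x_1* = 20 + 0.6·(m − 20·p_1 − 10·p_2)/p_1, and x_2* = 10 + 0.4·(…)/p_2.
Discretionary income = 305 − 20·11 − 10·3.5 = 50; x_1* = 20 + 0.6·50/11 = 22.7273; x_2* = 10 + 0.4·50/3.5 = 15.7143.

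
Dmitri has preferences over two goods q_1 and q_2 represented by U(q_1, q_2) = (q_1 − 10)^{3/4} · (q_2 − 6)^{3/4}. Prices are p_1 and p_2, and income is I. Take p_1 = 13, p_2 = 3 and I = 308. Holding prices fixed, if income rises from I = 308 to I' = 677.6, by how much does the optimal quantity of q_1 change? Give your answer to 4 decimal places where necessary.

Δq_1* = 14.2154

Let q_1' = q_1−10, q_2' = q_2−6. MRS = q_2'/q_1' = p_1/p_2.
Substituting into the budget: q_1* = 10 + 0.5·(I − 10·p_1 − 6·p_2)/p_1, and q_2* = 6 + 0.5·(…)/p_2.
Discretionary income = 308 − 10·13 − 6·3 = 160; q_1* = 10 + 0.5·160/13 = 16.1538.
At I' = 677.6: q_1* = 30.3692. Change: 30.3692 − 16.1538 = 14.2154.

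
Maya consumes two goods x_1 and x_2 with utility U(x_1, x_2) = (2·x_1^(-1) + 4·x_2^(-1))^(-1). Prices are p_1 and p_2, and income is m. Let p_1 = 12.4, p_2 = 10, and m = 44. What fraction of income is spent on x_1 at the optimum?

From the CES first-order condition, (1/2)·(x_2/x_1)^(2) = p_1/p_2.
Solve for the ratio: x_2/x_1 = [2·p_1/p_2]^(0.5).
Substitute x_2 = (x_2/x_1)·x_1 into the budget: x_1* = m/(p_1 + p_2·(x_2/x_1)).
Numerically x_2/x_1 = 1.574802, so x_1* = 44/(12.4 + 10·1.574802) = 1.5632 and x_2* = 1.574802·1.5632 = 2.4617.
Expenditure on x_1: 12.4·1.5632 = 19.3832; share = 0.4405.

share on x_1 = 0.4405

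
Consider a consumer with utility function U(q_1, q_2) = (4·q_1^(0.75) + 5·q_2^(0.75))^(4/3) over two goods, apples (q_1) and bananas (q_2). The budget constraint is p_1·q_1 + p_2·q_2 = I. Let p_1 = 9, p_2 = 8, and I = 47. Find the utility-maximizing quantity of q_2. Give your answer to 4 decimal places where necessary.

q_2* = 4.5625

MRS = MU_q_1/MU_q_2 = (4/5)·(q_2/q_1)^(0.25). Set equal to p_1/p_2.
Hence q_2/q_1 = ((5/4)·p_1/p_2)^(1/(0.25)), i.e. raised to the 4 power.
Substitute q_2 = (q_2/q_1)·q_1 into the budget: q_1* = I/(p_1 + p_2·(q_2/q_1)).
Numerically q_2/q_1 = 3.910661, so q_1* = 47/(9 + 8·3.910661) = 1.1667 and q_2* = 3.910661·1.1667 = 4.5625.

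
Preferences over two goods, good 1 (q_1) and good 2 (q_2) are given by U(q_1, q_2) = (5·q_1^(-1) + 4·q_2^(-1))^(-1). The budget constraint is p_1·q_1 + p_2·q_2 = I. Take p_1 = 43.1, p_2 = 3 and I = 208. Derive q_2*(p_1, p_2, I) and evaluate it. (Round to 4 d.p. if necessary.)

Substitute q_2 = (q_2/q_1)·q_1 into the budget: q_1* = I/(p_1 + p_2·(q_2/q_1)).
Numerically q_2/q_1 = 3.390182, so q_1* = 208/(43.1 + 3·3.390182) = 3.9046 and q_2* = 3.390182·3.9046 = 13.2373.

q_2* = 13.2373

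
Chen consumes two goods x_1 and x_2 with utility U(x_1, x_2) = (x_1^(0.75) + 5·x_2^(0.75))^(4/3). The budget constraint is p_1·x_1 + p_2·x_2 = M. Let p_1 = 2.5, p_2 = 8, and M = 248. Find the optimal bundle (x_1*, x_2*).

Numerically x_2/x_1 = 5.960464, so x_1* = 248/(2.5 + 8·5.960464) = 4.9418 and x_2* = 5.960464·4.9418 = 29.4557.

x_1* = 4.9418, x_2* = 29.4557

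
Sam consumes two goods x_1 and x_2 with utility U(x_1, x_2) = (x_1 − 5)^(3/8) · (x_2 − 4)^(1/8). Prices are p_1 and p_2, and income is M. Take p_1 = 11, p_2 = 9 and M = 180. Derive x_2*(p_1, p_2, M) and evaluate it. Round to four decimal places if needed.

x_2* = 6.4722

This is Cobb-Douglas in (x_1−5, x_2−4): tangency gives 0.375·p_2·(x_2−4) = 0.125·p_1·(x_1−5).
After buying the subsistence bundle (5, 4), a share 0.75 of the remaining income goes to x_1: x_1* = 5 + 0.75·(M − 5p_1 − 4p_2)/p_1.
Discretionary income = 180 − 5·11 − 4·9 = 89; x_2* = 4 + 0.25·89/9 = 6.4722.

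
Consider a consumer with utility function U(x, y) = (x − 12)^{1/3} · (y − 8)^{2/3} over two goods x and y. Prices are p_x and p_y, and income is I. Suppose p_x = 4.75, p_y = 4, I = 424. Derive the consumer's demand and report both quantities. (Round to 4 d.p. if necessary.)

Let x' = x−12, y' = y−8. MRS = (1/2)·y'/x' = p_x/p_y.
After buying the subsistence bundle (12, 8), a share 1/3 of the remaining income goes to x: x* = 12 + 1/3·(I − 12p_x − 8p_y)/p_x.
Discretionary income = 424 − 12·4.75 − 8·4 = 335; x* = 12 + 1/3·335/4.75 = 35.5088; y* = 8 + 2/3·335/4 = 63.8333.

x* = 35.5088, y* = 63.8333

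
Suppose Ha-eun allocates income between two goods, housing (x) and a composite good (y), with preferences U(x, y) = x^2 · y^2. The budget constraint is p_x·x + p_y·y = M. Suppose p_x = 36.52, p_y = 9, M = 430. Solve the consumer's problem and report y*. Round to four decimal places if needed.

y* = 23.8889

The MRS is y/x. Set MRS = p_x/p_y.
Rearranging, p_y·y = p_x·x. Substituting into the budget gives p_x·x·(1 + 1) = M.
Demand: x*(p_x,p_y,M) = 0.5·M/p_x and y* = 0.5·M/p_y.
At p_x=36.52, p_y=9, M=430: y* = 0.5·430/9 = 23.8889.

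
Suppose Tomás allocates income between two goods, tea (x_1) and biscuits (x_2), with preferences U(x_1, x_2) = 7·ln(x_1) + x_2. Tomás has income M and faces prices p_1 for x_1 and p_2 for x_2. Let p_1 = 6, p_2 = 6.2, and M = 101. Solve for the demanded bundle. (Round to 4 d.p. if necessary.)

x_1* = 7.2333, x_2* = 9.2903

Set MRS = p_1/p_2: (7/x_1)/1 = p_1/p_2.
So x_1*(p_1,p_2) = 7·p_2/p_1, independent of income; and x_2* = (M − 7·p_2)/p_2.
At the given prices: x_1* = 7·6.2/6 = 7.2333, and x_2* = 9.2903.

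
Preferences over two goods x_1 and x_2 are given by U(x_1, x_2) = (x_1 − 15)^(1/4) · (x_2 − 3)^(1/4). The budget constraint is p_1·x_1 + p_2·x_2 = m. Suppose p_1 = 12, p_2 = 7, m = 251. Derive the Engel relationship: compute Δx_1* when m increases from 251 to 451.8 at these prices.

Δx_1* = 8.3667

Let x_1' = x_1−15, x_2' = x_2−3. MRS = x_2'/x_1' = p_1/p_2.
Substituting into the budget: x_1* = 15 + 0.5·(m − 15·p_1 − 3·p_2)/p_1, and x_2* = 3 + 0.5·(…)/p_2.
Discretionary income = 251 − 15·12 − 3·7 = 50; x_1* = 15 + 0.5·50/12 = 17.0833.
At m' = 451.8: x_1* = 25.45. Change: 25.45 − 17.0833 = 8.3667.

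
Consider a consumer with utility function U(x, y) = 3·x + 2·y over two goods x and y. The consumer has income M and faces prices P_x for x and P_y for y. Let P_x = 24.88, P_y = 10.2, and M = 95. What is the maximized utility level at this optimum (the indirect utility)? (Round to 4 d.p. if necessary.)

V = 18.6275

Perfect substitutes: compare marginal utility per dollar. 3/P_x vs 2/P_y → 0.1206 vs 0.1961.
y gives more utility per dollar, so spend all income on y: y* = M/P_y, x* = 0.
Numerically: x* = 0, y* = 9.3137.
Utility at the optimum: U(0, 9.3137) = 18.6275.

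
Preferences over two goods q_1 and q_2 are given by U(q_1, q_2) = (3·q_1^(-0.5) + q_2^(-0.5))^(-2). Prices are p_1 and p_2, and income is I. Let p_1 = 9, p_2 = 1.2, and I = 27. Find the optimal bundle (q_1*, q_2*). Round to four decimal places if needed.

From the CES first-order condition, 3·(q_2/q_1)^(1.5) = p_1/p_2.
Solve for the ratio: q_2/q_1 = [(1/3)·p_1/p_2]^(2/3).
With the ratio pinned down, the budget gives q_1* = I/(p_1 + p_2·(q_2/q_1)) and q_2* = (q_2/q_1)·q_1*.
Numerically q_2/q_1 = 1.842016, so q_1* = 27/(9 + 1.2·1.842016) = 2.4085 and q_2* = 1.842016·2.4085 = 4.4364.

q_1* = 2.4085, q_2* = 4.4364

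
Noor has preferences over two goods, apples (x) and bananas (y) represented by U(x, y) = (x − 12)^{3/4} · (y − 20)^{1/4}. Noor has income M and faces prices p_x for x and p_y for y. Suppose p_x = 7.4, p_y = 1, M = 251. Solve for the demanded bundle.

x* = 26.4122, y* = 55.55

This is Cobb-Douglas in (x−12, y−20): tangency gives 0.75·p_y·(y−20) = 0.25·p_x·(x−12).
Substituting into the budget: x* = 12 + 0.75·(M − 12·p_x − 20·p_y)/p_x, and y* = 20 + 0.25·(…)/p_y.
Discretionary income = 251 − 12·7.4 − 20·1 = 142.2; x* = 12 + 0.75·142.2/7.4 = 26.4122; y* = 20 + 0.25·142.2/1 = 55.55.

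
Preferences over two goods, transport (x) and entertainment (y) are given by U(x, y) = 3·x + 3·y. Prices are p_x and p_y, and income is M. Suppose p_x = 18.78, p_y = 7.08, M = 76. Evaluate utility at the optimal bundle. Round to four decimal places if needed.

y gives more utility per dollar, so spend all income on y: y* = M/p_y, x* = 0.
Numerically: x* = 0, y* = 10.7345.
Utility at the optimum: U(0, 10.7345) = 32.2034.

V = 32.2034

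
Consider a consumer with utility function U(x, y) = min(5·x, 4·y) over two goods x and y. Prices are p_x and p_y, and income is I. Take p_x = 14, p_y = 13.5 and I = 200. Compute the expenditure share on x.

share on x = 0.4534

With perfect complements, no substitution: consume in ratio x:y = 4:5.
Budget: p_x·x + p_y·(5/4)·x = I, so (4·p_x + 5·p_y)·x = 4·I.
Demand: x*(p_x,p_y,I) = 4·I/(4·p_x + 5·p_y), y* = 5·I/(4·p_x + 5·p_y).
Here 4·14 + 5·13.5 = 123.5, giving x* = 6.4777 and y* = 8.0972.
Expenditure on x: 14·6.4777 = 90.6883; share = 0.4534.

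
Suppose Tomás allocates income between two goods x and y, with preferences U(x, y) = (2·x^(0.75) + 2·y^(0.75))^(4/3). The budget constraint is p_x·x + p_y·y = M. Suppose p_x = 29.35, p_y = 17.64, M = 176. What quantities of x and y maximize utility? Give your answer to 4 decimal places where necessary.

x* = 1.0697, y* = 8.1976

With the ratio pinned down, the budget gives x* = M/(p_x + p_y·(y/x)) and y* = (y/x)·x*.
Numerically y/x = 7.663693, so x* = 176/(29.35 + 17.64·7.663693) = 1.0697 and y* = 7.663693·1.0697 = 8.1976.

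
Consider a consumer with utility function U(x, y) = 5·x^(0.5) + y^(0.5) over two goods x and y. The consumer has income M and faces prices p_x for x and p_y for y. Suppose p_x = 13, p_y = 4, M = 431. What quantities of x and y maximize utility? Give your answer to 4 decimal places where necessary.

x* = 29.3397, y* = 12.396

MRS = MU_x/MU_y = 5·(y/x)^(0.5). Set equal to p_x/p_y.
Solve for the ratio: y/x = [(1/5)·p_x/p_y]^(2).
Substitute y = (y/x)·x into the budget: x* = M/(p_x + p_y·(y/x)).
Numerically y/x = 0.4225, so x* = 431/(13 + 4·0.4225) = 29.3397 and y* = 0.4225·29.3397 = 12.396.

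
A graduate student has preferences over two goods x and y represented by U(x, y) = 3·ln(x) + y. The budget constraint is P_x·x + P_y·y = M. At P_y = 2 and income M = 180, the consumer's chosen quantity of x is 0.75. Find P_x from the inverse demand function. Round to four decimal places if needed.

Set MRS = P_x/P_y: (3/x)/1 = P_x/P_y.
So x*(P_x,P_y) = 3·P_y/P_x, independent of income; and y* = (M − 3·P_y)/P_y.
Set x* = 0.75 in the demand function and solve for P_x: P_x = 8.

P_x = 8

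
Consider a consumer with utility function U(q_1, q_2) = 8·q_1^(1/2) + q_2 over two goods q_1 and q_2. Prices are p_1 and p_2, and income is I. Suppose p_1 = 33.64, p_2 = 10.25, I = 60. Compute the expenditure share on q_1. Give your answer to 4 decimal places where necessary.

share on q_1 = 0.8328

Set MRS = p_1/p_2: 4·q_1^(−1/2) = p_1/p_2.
Thus q_1* = (4·p_2/p_1)² — independent of I — with the rest of income spent on q_2.
Plugging in: q_1* = (4·10.25/33.64)² = 1.4854, q_2* = 0.9785.
Expenditure on q_1: 33.64·1.4854 = 49.9703; share = 0.8328.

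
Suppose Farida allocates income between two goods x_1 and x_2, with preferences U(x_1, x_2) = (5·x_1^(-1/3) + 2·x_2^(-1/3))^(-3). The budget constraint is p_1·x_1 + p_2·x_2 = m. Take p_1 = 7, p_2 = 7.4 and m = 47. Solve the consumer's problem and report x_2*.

MU_x_1 ∝ 5·x_1^(-4/3), MU_x_2 ∝ 2·x_2^(-4/3), so MRS = (5/2)·(x_2/x_1)^(4/3) = p_1/p_2.
Hence x_2/x_1 = ((2/5)·p_1/p_2)^(1/(4/3)), i.e. raised to the 0.75 power.
With the ratio pinned down, the budget gives x_1* = m/(p_1 + p_2·(x_2/x_1)) and x_2* = (x_2/x_1)·x_1*.
Numerically x_2/x_1 = 0.482442, so x_1* = 47/(7 + 7.4·0.482442) = 4.4465 and x_2* = 0.482442·4.4465 = 2.1452.

x_2* = 2.1452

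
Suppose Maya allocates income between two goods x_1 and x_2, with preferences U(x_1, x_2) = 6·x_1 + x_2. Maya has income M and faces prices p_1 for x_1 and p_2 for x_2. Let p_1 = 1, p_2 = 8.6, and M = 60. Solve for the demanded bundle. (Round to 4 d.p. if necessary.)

Linear utility — the consumer picks whichever good has higher MU/price: 6/1 = 6 vs 1/8.6 = 0.1163.
x_1 gives more utility per dollar, so spend all income on x_1: x_1* = M/p_1, x_2* = 0.
Numerically: x_1* = 60, x_2* = 0.

x_1* = 60, x_2* = 0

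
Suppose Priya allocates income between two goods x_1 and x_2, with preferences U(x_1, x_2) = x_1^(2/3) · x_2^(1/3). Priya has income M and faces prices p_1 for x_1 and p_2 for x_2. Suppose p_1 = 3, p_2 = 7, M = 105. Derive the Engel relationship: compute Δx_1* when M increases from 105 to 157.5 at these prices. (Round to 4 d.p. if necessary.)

The MRS is 2·x_2/x_1. Set MRS = p_1/p_2.
Rearranging, p_2·x_2 = (1/2)·p_1·x_1. Substituting into the budget gives p_1·x_1·(1 + (1/2)) = M.
Demand: x_1*(p_1,p_2,M) = 2/3·M/p_1 and x_2* = 1/3·M/p_2.
At p_1=3, p_2=7, M=105: x_1* = 2/3·105/3 = 23.3333.
At M' = 157.5: x_1* = 35. Change: 35 − 23.3333 = 11.6667.

Δx_1* = 11.6667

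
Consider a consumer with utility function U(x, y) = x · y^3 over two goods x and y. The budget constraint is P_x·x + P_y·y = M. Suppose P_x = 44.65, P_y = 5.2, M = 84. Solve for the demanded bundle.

x* = 0.4703, y* = 12.1154

MU_x/MU_y = (y)/(3·x); tangency sets this equal to P_x/P_y.
So P_y·y = 3·P_x·x; combined with the budget, a share 0.25 of income goes to x.
Demand: x*(P_x,P_y,M) = 0.25·M/P_x and y* = 0.75·M/P_y.
At P_x=44.65, P_y=5.2, M=84: x* = 0.25·84/44.65 = 0.4703, y* = 12.1154.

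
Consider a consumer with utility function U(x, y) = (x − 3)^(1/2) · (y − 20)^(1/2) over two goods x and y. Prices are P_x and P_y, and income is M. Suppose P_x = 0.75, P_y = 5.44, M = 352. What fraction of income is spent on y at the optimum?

Let x' = x−3, y' = y−20. MRS = y'/x' = P_x/P_y.
After buying the subsistence bundle (3, 20), a share 0.5 of the remaining income goes to x: x* = 3 + 0.5·(M − 3P_x − 20P_y)/P_x.
Discretionary income = 352 − 3·0.75 − 20·5.44 = 240.95; x* = 3 + 0.5·240.95/0.75 = 163.6333; y* = 20 + 0.5·240.95/5.44 = 42.1461.
Expenditure on y: 5.44·42.1461 = 229.275; share = 0.6513.

share on y = 0.6513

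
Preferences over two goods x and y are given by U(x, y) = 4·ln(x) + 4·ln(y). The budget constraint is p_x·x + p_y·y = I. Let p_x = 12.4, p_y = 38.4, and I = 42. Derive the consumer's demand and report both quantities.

x* = 1.6935, y* = 0.5469

The MRS is y/x. Set MRS = p_x/p_y.
So 4·p_y·y = 4·p_x·x; combined with the budget, a share 0.5 of income goes to x.
Demand: x*(p_x,p_y,I) = 0.5·I/p_x and y* = 0.5·I/p_y.
At p_x=12.4, p_y=38.4, I=42: x* = 0.5·42/12.4 = 1.6935, y* = 0.5469.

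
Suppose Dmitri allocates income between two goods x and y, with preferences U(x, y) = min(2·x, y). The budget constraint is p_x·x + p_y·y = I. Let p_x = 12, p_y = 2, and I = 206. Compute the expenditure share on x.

Leontief preferences: the optimum is at the kink where x/1 = y/2, i.e. y = 2·x.
Budget: p_x·x + p_y·2·x = I, so (p_x + 2·p_y)·x = I.
Demand: x*(p_x,p_y,I) = I/(p_x + 2·p_y), y* = 2·I/(p_x + 2·p_y).
Here 12 + 2·2 = 16, giving x* = 12.875 and y* = 25.75.
Expenditure on x: 12·12.875 = 154.5; share = 0.75.

share on x = 0.75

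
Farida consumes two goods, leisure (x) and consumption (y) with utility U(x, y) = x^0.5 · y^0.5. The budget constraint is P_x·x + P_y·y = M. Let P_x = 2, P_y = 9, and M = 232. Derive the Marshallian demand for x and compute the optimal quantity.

x* = 58

Tangency: MRS = y/x = P_x/P_y.
Rearranging, P_y·y = P_x·x. Substituting into the budget gives P_x·x·(1 + 1) = M.
Demand: x*(P_x,P_y,M) = 0.5·M/P_x and y* = 0.5·M/P_y.
At P_x=2, P_y=9, M=232: x* = 0.5·232/2 = 58.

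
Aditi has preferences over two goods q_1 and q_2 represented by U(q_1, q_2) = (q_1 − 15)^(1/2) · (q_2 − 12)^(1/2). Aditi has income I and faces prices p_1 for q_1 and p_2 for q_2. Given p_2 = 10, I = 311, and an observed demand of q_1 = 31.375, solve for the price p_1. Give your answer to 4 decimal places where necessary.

p_1 = 4

MRS = (q_2−12)/(q_1−15). Tangency with p_1/p_2 gives q_2−12 = (p_1/p_2)·(q_1−15).
Substituting into the budget: q_1* = 15 + 0.5·(I − 15·p_1 − 12·p_2)/p_1, and q_2* = 12 + 0.5·(…)/p_2.
Set q_1* = 31.375 in the demand function and solve for p_1: p_1 = 4.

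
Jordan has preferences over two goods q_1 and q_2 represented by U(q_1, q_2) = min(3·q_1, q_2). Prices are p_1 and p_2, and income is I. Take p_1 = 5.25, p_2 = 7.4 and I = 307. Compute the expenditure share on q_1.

Leontief preferences: the optimum is at the kink where q_1/1 = q_2/3, i.e. q_2 = 3·q_1.
Budget: p_1·q_1 + p_2·3·q_1 = I, so (p_1 + 3·p_2)·q_1 = I.
Demand: q_1*(p_1,p_2,I) = I/(p_1 + 3·p_2), q_2* = 3·I/(p_1 + 3·p_2).
Here 5.25 + 3·7.4 = 27.45, giving q_1* = 11.184 and q_2* = 33.5519.
Expenditure on q_1: 5.25·11.184 = 58.7158; share = 0.1913.

share on q_1 = 0.1913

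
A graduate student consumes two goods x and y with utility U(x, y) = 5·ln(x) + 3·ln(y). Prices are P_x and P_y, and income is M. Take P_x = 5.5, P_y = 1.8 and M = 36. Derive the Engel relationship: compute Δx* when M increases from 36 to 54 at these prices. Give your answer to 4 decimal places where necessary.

At P_x=5.5, P_y=1.8, M=36: x* = 0.625·36/5.5 = 4.0909.
At M' = 54: x* = 6.1364. Change: 6.1364 − 4.0909 = 2.0455.

Δx* = 2.0455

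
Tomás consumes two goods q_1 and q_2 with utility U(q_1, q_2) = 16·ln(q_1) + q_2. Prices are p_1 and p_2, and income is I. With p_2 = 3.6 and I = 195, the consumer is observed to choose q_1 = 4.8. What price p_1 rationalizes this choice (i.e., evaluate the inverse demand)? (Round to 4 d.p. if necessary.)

MU_q_1 = 16/q_1, MU_q_2 = 1. Tangency: 16/q_1 = p_1/p_2.
So q_1*(p_1,p_2) = 16·p_2/p_1, independent of income; and q_2* = (I − 16·p_2)/p_2.
Set q_1* = 4.8 in the demand function and solve for p_1: p_1 = 12.

p_1 = 12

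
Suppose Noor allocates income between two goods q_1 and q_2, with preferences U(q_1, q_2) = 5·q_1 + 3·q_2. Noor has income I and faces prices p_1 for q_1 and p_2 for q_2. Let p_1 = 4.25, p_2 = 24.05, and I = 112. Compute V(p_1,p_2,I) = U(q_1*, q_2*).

V = 131.7647

Linear utility — the consumer picks whichever good has higher MU/price: 5/4.25 = 1.1765 vs 3/24.05 = 0.1247.
q_1 gives more utility per dollar, so spend all income on q_1: q_1* = I/p_1, q_2* = 0.
Numerically: q_1* = 26.3529, q_2* = 0.
Utility at the optimum: U(26.3529, 0) = 131.7647.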